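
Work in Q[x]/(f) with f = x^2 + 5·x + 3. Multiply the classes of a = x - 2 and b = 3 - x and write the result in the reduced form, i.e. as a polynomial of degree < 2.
First multiply in Q[x] without reducing: a · b = -x^2 + 5·x - 6. Now divide by f(x) = x^2 + 5·x + 3, eliminating the leading term at each step:
  leading term -x^2: subtract (-1)·f(x) = -x^2 - 5·x - 3, leaving 10·x - 3
The degree is now < 2, so this is the remainder. Hence a · b ≡ 10·x - 3 in Q[x]/(f).

Final answer: a · b ≡ 10·x - 3 (mod f(x))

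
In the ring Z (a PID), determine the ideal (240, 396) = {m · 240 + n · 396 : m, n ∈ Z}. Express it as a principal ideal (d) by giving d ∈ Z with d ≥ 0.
In the PID Z, (a, b) is generated by gcd(a, b). Compute gcd(396, 240) with the extended Euclidean algorithm, tracking rows (r, s, t) with s·396 + t·240 = r:
  row A: (396, 1, 0)   [1·396 + 0·240 = 396]
  row B: (240, 0, 1)   [0·396 + 1·240 = 240]
  396 = 1·240 + 156   → row C = row A − 1·row B = (156, 1, −1)   [check: 1·396 − 1·240 = 156]
  240 = 1·156 + 84   → row D = row B − 1·row C = (84, −1, 2)   [check: −1·396 + 2·240 = 84]
  156 = 1·84 + 72   → row E = row C − 1·row D = (72, 2, −3)   [check: 2·396 − 3·240 = 72]
  84 = 1·72 + 12   → row F = row D − 1·row E = (12, −3, 5)   [check: −3·396 + 5·240 = 12]
  72 = 6·12 + 0   → remainder 0, stop. gcd = 12 (last nonzero row F).
So gcd(240, 396) = 12, with Bézout identity −3·396 + 5·240 = 12. Containment (⊇): the Bézout identity exhibits 12 as an element of (240, 396), giving (12) ⊆ (240, 396). Containment (⊆): since 12 | 240 and 12 | 396 (240 = 12·20, 396 = 12·33), every Z-linear combination of 240 and 396 is divisible by 12, so (240, 396) ⊆ (12). Therefore (240, 396) = (12), d = 12.

Final answer: (240, 396) = (12); d = 12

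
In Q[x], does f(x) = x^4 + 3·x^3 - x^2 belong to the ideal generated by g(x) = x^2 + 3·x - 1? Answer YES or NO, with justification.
In Q[x] the ideal (g) consists of all multiples of g, so f ∈ (g) iff g | f, i.e. iff the remainder of f on division by g is 0. Divide f by g (g is monic, so eliminate the leading term of the running remainder at each step):
  leading term x^4: subtract (x^2)·g(x) = x^4 + 3·x^3 - x^2, leaving 0
The remainder is 0, so f(x) = g(x) · h(x) with h(x) = x^2. Hence g | f, i.e. f ∈ (g).

Final answer: YES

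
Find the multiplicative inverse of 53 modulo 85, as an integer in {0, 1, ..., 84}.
Apply the extended Euclidean algorithm to (85, 53), tracking rows (r, s, t) with s·85 + t·53 = r. Each division r_prev = q·r_cur + r_new produces the new row as (previous row) − q·(current row):
  row A: (85, 1, 0)   [1·85 + 0·53 = 85]
  row B: (53, 0, 1)   [0·85 + 1·53 = 53]
  85 = 1·53 + 32   → row C = row A − 1·row B = (32, 1, −1)   [check: 1·85 − 1·53 = 32]
  53 = 1·32 + 21   → row D = row B − 1·row C = (21, −1, 2)   [check: −1·85 + 2·53 = 21]
  32 = 1·21 + 11   → row E = row C − 1·row D = (11, 2, −3)   [check: 2·85 − 3·53 = 11]
  21 = 1·11 + 10   → row F = row D − 1·row E = (10, −3, 5)   [check: −3·85 + 5·53 = 10]
  11 = 1·10 + 1   → row G = row E − 1·row F = (1, 5, −8)   [check: 5·85 − 8·53 = 1]
  10 = 10·1 + 0   → remainder 0, stop. gcd = 1 (last nonzero row G).
The gcd is 1, so 53 is invertible mod 85. The last nonzero row gives 5·85 − 8·53 = 1, so t = −8. So 53^(−1) ≡ −8 ≡ 77 (mod 85). Verify: 53 · 77 = 4081 ≡ 1 (mod 85). ✓

Final answer: 53^(−1) ≡ 77 (mod 85)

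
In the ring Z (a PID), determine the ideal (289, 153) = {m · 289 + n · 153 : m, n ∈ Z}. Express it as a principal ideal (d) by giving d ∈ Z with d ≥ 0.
In the PID Z, (a, b) is generated by gcd(a, b). Compute gcd(289, 153) with the extended Euclidean algorithm, tracking rows (r, s, t) with s·289 + t·153 = r:
  row A: (289, 1, 0)   [1·289 + 0·153 = 289]
  row B: (153, 0, 1)   [0·289 + 1·153 = 153]
  289 = 1·153 + 136   → row C = row A − 1·row B = (136, 1, −1)   [check: 1·289 − 1·153 = 136]
  153 = 1·136 + 17   → row D = row B − 1·row C = (17, −1, 2)   [check: −1·289 + 2·153 = 17]
  136 = 8·17 + 0   → remainder 0, stop. gcd = 17 (last nonzero row D).
So gcd(289, 153) = 17, with Bézout identity −1·289 + 2·153 = 17. Containment (⊇): the Bézout identity exhibits 17 as an element of (289, 153), giving (17) ⊆ (289, 153). Containment (⊆): since 17 | 289 and 17 | 153 (289 = 17·17, 153 = 17·9), every Z-linear combination of 289 and 153 is divisible by 17, so (289, 153) ⊆ (17). Therefore (289, 153) = (17), d = 17.

Final answer: (289, 153) = (17); d = 17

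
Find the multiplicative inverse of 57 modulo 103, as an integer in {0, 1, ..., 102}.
57^(−1) ≡ 47 (mod 103)

Apply the extended Euclidean algorithm to (103, 57), tracking rows (r, s, t) with s·103 + t·57 = r. Each division r_prev = q·r_cur + r_new produces the new row as (previous row) − q·(current row):
  row A: (103, 1, 0)   [1·103 + 0·57 = 103]
  row B: (57, 0, 1)   [0·103 + 1·57 = 57]
  103 = 1·57 + 46   → row C = row A − 1·row B = (46, 1, −1)   [check: 1·103 − 1·57 = 46]
  57 = 1·46 + 11   → row D = row B − 1·row C = (11, −1, 2)   [check: −1·103 + 2·57 = 11]
  46 = 4·11 + 2   → row E = row C − 4·row D = (2, 5, −9)   [check: 5·103 − 9·57 = 2]
  11 = 5·2 + 1   → row F = row D − 5·row E = (1, −26, 47)   [check: −26·103 + 47·57 = 1]
  2 = 2·1 + 0   → remainder 0, stop. gcd = 1 (last nonzero row F).
The gcd is 1, so 57 is invertible mod 103. The last nonzero row gives −26·103 + 47·57 = 1, so t = 47. So 57^(−1) ≡ 47 (mod 103). Verify: 57 · 47 = 2679 ≡ 1 (mod 103). ✓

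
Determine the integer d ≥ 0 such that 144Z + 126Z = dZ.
(144, 126) = (18); d = 18

In the PID Z, (a, b) is generated by gcd(a, b). Compute gcd(144, 126) with the extended Euclidean algorithm, tracking rows (r, s, t) with s·144 + t·126 = r:
  row A: (144, 1, 0)   [1·144 + 0·126 = 144]
  row B: (126, 0, 1)   [0·144 + 1·126 = 126]
  144 = 1·126 + 18   → row C = row A − 1·row B = (18, 1, −1)   [check: 1·144 − 1·126 = 18]
  126 = 7·18 + 0   → remainder 0, stop. gcd = 18 (last nonzero row C).
So gcd(144, 126) = 18, with Bézout identity 1·144 − 1·126 = 18. Containment (⊇): the Bézout identity exhibits 18 as an element of (144, 126), giving (18) ⊆ (144, 126). Containment (⊆): since 18 | 144 and 18 | 126 (144 = 18·8, 126 = 18·7), every Z-linear combination of 144 and 126 is divisible by 18, so (144, 126) ⊆ (18). Therefore (144, 126) = (18), d = 18.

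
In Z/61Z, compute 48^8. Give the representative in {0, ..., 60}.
Use repeated squaring. Binary(8) = 1000. Walk through the bits of the exponent 8 left-to-right: at each bit after the leading one, square the running value, then multiply by 48 if the bit is 1 (always reducing mod 61):
  bit 1 = 1 (leading): start with 48.
  bit 2 = 0: square 48^2 = 2304 ≡ 47 (mod 61).
  bit 3 = 0: square 47^2 = 2209 ≡ 13 (mod 61).
  bit 4 = 0: square 13^2 = 169 ≡ 47 (mod 61).
Final value: 48^8 ≡ 47 (mod 61).

Final answer: 47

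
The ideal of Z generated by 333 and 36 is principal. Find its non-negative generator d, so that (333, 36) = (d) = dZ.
(333, 36) = (9); d = 9

In the PID Z, (a, b) is generated by gcd(a, b). Compute gcd(333, 36) with the extended Euclidean algorithm, tracking rows (r, s, t) with s·333 + t·36 = r:
  row A: (333, 1, 0)   [1·333 + 0·36 = 333]
  row B: (36, 0, 1)   [0·333 + 1·36 = 36]
  333 = 9·36 + 9   → row C = row A − 9·row B = (9, 1, −9)   [check: 1·333 − 9·36 = 9]
  36 = 4·9 + 0   → remainder 0, stop. gcd = 9 (last nonzero row C).
So gcd(333, 36) = 9, with Bézout identity 1·333 − 9·36 = 9. Containment (⊇): the Bézout identity exhibits 9 as an element of (333, 36), giving (9) ⊆ (333, 36). Containment (⊆): since 9 | 333 and 9 | 36 (333 = 9·37, 36 = 9·4), every Z-linear combination of 333 and 36 is divisible by 9, so (333, 36) ⊆ (9). Therefore (333, 36) = (9), d = 9.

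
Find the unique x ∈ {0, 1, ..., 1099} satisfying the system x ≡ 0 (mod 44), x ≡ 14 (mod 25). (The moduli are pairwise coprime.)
The moduli 44, 25 are pairwise coprime, so by the CRT there is a unique solution mod 44·25 = 1100.
Solve by successive substitution. Start with x ≡ 0 (mod 44).
  Combine with x ≡ 14 (mod 25): write x = 44·t and require 44·t ≡ 14 (mod 25). Since 44^(−1) ≡ 4 (mod 25) (44 ≡ 19 (mod 25)), t ≡ 4·14 ≡ 6 (mod 25). So x ≡ 44·6 = 264 (mod 1100).
Unique solution in [0, 1100): x = 264.

Final answer: x ≡ 264 (mod 1100); the representative in [0, 1100) is 264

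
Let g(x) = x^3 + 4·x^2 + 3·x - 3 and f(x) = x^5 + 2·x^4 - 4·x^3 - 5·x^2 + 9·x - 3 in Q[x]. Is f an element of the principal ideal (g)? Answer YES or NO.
YES

In Q[x] the ideal (g) consists of all multiples of g, so f ∈ (g) iff g | f, i.e. iff the remainder of f on division by g is 0. Divide f by g (g is monic, so eliminate the leading term of the running remainder at each step):
  leading term x^5: subtract (x^2)·g(x) = x^5 + 4·x^4 + 3·x^3 - 3·x^2, leaving -2·x^4 - 7·x^3 - 2·x^2 + 9·x - 3
  leading term -2·x^4: subtract (-2·x)·g(x) = -2·x^4 - 8·x^3 - 6·x^2 + 6·x, leaving x^3 + 4·x^2 + 3·x - 3
  leading term x^3: subtract (1)·g(x) = x^3 + 4·x^2 + 3·x - 3, leaving 0
The remainder is 0, so f(x) = g(x) · h(x) with h(x) = x^2 - 2·x + 1. Hence g | f, i.e. f ∈ (g).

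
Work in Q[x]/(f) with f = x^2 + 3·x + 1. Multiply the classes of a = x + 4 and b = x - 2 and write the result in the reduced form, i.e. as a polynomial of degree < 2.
a · b ≡ -x - 9 (mod f(x))

First multiply in Q[x] without reducing: a · b = x^2 + 2·x - 8. Now divide by f(x) = x^2 + 3·x + 1, eliminating the leading term at each step:
  leading term x^2: subtract (1)·f(x) = x^2 + 3·x + 1, leaving -x - 9
The degree is now < 2, so this is the remainder. Hence a · b ≡ -x - 9 in Q[x]/(f).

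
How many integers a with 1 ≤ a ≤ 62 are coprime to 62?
The number of a ∈ {1, ..., 62} with gcd(a, 62) = 1 is by definition Euler's totient φ(62). φ is multiplicative, with φ(p^e) = p^e − p^(e−1). Factorise 62 = 2 · 31. Then
  φ(62) = (2 − 1) · (31 − 1) = 1 · 30 = 30.
So there are 30 such integers.

Final answer: 30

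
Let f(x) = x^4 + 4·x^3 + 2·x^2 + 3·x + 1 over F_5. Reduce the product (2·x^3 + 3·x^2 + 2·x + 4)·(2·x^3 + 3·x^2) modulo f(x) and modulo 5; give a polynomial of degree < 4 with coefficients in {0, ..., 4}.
Multiply as integer polynomials: a · b = 4·x^6 + 12·x^5 + 13·x^4 + 14·x^3 + 12·x^2. Reducing coefficients mod 5: a · b ≡ 4·x^6 + 2·x^5 + 3·x^4 + 4·x^3 + 2·x^2. Now divide by f(x) = x^4 + 4·x^3 + 2·x^2 + 3·x + 1 in F_5[x], eliminating the leading term at each step:
  leading term 4·x^6: subtract (4·x^2)·f(x) = 4·x^6 + x^5 + 3·x^4 + 2·x^3 + 4·x^2, leaving x^5 + 2·x^3 + 3·x^2 (coefficients mod 5)
  leading term x^5: subtract (x)·f(x) = x^5 + 4·x^4 + 2·x^3 + 3·x^2 + x, leaving x^4 + 4·x (coefficients mod 5)
  leading term x^4: subtract (1)·f(x) = x^4 + 4·x^3 + 2·x^2 + 3·x + 1, leaving x^3 + 3·x^2 + x + 4 (coefficients mod 5)
The degree is now < 4, so this is the remainder. Hence a · b ≡ x^3 + 3·x^2 + x + 4 in F_5[x]/(f).

Final answer: a · b ≡ x^3 + 3·x^2 + x + 4 (mod f(x))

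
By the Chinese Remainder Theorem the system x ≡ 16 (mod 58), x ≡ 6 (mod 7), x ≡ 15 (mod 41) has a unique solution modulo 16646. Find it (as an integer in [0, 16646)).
The moduli 58, 7, 41 are pairwise coprime, so by the CRT there is a unique solution mod 58·7·41 = 16646.
Solve by successive substitution. Start with x ≡ 16 (mod 58).
  Combine with x ≡ 6 (mod 7): write x = 16 + 58·t and require 16 + 58·t ≡ 6 (mod 7), i.e. 58·t ≡ 6 − 16 ≡ 4 (mod 7). Since 58^(−1) ≡ 4 (mod 7) (58 ≡ 2 (mod 7)), t ≡ 4·4 ≡ 2 (mod 7). So x ≡ 16 + 58·2 = 132 (mod 406).
  Combine with x ≡ 15 (mod 41): write x = 132 + 406·t and require 132 + 406·t ≡ 15 (mod 41), i.e. 406·t ≡ 15 − 132 ≡ 6 (mod 41). Since 406^(−1) ≡ 10 (mod 41) (406 ≡ 37 (mod 41)), t ≡ 10·6 ≡ 19 (mod 41). So x ≡ 132 + 406·19 = 7846 (mod 16646).
Unique solution in [0, 16646): x = 7846.

Final answer: x ≡ 7846 (mod 16646); the representative in [0, 16646) is 7846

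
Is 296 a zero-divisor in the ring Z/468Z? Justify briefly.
gcd(296, 468) = 4 > 1, so 296 is not a unit in Z/468Z. In Z/nZ every nonzero non-unit is a zero-divisor: explicitly, take b = 468/gcd = 117 ≠ 0 (mod 468); then 296·117 = 34632 = 74·468, i.e. 296·117 ≡ 0 (mod 468). So 296 is a zero-divisor.

Final answer: YES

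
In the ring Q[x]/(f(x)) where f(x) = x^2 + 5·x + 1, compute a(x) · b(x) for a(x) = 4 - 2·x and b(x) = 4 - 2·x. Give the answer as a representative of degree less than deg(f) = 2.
a · b ≡ 12 - 36·x (mod f(x))

First multiply in Q[x] without reducing: a · b = 4·x^2 - 16·x + 16. Now divide by f(x) = x^2 + 5·x + 1, eliminating the leading term at each step:
  leading term 4·x^2: subtract (4)·f(x) = 4·x^2 + 20·x + 4, leaving 12 - 36·x
The degree is now < 2, so this is the remainder. Hence a · b ≡ 12 - 36·x in Q[x]/(f).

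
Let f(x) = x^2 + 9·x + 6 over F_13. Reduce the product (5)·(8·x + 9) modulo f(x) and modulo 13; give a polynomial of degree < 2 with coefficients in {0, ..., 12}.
a · b ≡ x + 6 (mod f(x))

Multiply as integer polynomials: a · b = 40·x + 45. Reducing coefficients mod 13: a · b ≡ x + 6. This already has degree < 2, so no reduction by f is needed. Hence a · b ≡ x + 6 in F_13[x]/(f).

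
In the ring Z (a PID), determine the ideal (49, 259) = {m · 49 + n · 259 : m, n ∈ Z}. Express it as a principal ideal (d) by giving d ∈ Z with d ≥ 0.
In the PID Z, (a, b) is generated by gcd(a, b). Compute gcd(259, 49) with the extended Euclidean algorithm, tracking rows (r, s, t) with s·259 + t·49 = r:
  row A: (259, 1, 0)   [1·259 + 0·49 = 259]
  row B: (49, 0, 1)   [0·259 + 1·49 = 49]
  259 = 5·49 + 14   → row C = row A − 5·row B = (14, 1, −5)   [check: 1·259 − 5·49 = 14]
  49 = 3·14 + 7   → row D = row B − 3·row C = (7, −3, 16)   [check: −3·259 + 16·49 = 7]
  14 = 2·7 + 0   → remainder 0, stop. gcd = 7 (last nonzero row D).
So gcd(49, 259) = 7, with Bézout identity −3·259 + 16·49 = 7. Containment (⊇): the Bézout identity exhibits 7 as an element of (49, 259), giving (7) ⊆ (49, 259). Containment (⊆): since 7 | 49 and 7 | 259 (49 = 7·7, 259 = 7·37), every Z-linear combination of 49 and 259 is divisible by 7, so (49, 259) ⊆ (7). Therefore (49, 259) = (7), d = 7.

Final answer: (49, 259) = (7); d = 7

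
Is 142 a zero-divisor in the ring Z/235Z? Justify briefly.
gcd(142, 235) = 1, so 142 is a unit in Z/235Z (it has a multiplicative inverse). A unit cannot be a zero-divisor: if 142·b ≡ 0 then multiplying both sides by 142^(−1) gives b ≡ 0. So 142 is not a zero-divisor.

Final answer: NO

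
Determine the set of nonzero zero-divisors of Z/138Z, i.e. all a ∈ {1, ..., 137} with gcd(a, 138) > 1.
An element a ∈ Z/138Z (with a ≠ 0) is a zero-divisor iff gcd(a, 138) > 1 (because a is a unit precisely when gcd(a, n) = 1, and in Z/nZ every nonzero, non-unit element is a zero-divisor). Scan a = 1, ..., 137 and keep those with gcd(a, 138) > 1:
  gcd(2, 138) = 2, gcd(3, 138) = 3, gcd(4, 138) = 2, gcd(6, 138) = 6, gcd(8, 138) = 2, gcd(9, 138) = 3, gcd(10, 138) = 2, gcd(12, 138) = 6, gcd(14, 138) = 2, gcd(15, 138) = 3, gcd(16, 138) = 2, gcd(18, 138) = 6, gcd(20, 138) = 2, gcd(21, 138) = 3, gcd(22, 138) = 2, gcd(23, 138) = 23, gcd(24, 138) = 6, gcd(26, 138) = 2, gcd(27, 138) = 3, gcd(28, 138) = 2, gcd(30, 138) = 6, gcd(32, 138) = 2, gcd(33, 138) = 3, gcd(34, 138) = 2, gcd(36, 138) = 6, gcd(38, 138) = 2, gcd(39, 138) = 3, gcd(40, 138) = 2, gcd(42, 138) = 6, gcd(44, 138) = 2, gcd(45, 138) = 3, gcd(46, 138) = 46, gcd(48, 138) = 6, gcd(50, 138) = 2, gcd(51, 138) = 3, gcd(52, 138) = 2, gcd(54, 138) = 6, gcd(56, 138) = 2, gcd(57, 138) = 3, gcd(58, 138) = 2, gcd(60, 138) = 6, gcd(62, 138) = 2, gcd(63, 138) = 3, gcd(64, 138) = 2, gcd(66, 138) = 6, gcd(68, 138) = 2, gcd(69, 138) = 69, gcd(70, 138) = 2, gcd(72, 138) = 6, gcd(74, 138) = 2, gcd(75, 138) = 3, gcd(76, 138) = 2, gcd(78, 138) = 6, gcd(80, 138) = 2, gcd(81, 138) = 3, gcd(82, 138) = 2, gcd(84, 138) = 6, gcd(86, 138) = 2, gcd(87, 138) = 3, gcd(88, 138) = 2, gcd(90, 138) = 6, gcd(92, 138) = 46, gcd(93, 138) = 3, gcd(94, 138) = 2, gcd(96, 138) = 6, gcd(98, 138) = 2, gcd(99, 138) = 3, gcd(100, 138) = 2, gcd(102, 138) = 6, gcd(104, 138) = 2, gcd(105, 138) = 3, gcd(106, 138) = 2, gcd(108, 138) = 6, gcd(110, 138) = 2, gcd(111, 138) = 3, gcd(112, 138) = 2, gcd(114, 138) = 6, gcd(115, 138) = 23, gcd(116, 138) = 2, gcd(117, 138) = 3, gcd(118, 138) = 2, gcd(120, 138) = 6, gcd(122, 138) = 2, gcd(123, 138) = 3, gcd(124, 138) = 2, gcd(126, 138) = 6, gcd(128, 138) = 2, gcd(129, 138) = 3, gcd(130, 138) = 2, gcd(132, 138) = 6, gcd(134, 138) = 2, gcd(135, 138) = 3, gcd(136, 138) = 2.
All other a ∈ {1, ..., 137} have gcd(a, 138) = 1 and are units. So the nonzero zero-divisors are exactly the 93 values of a appearing in this scan.

Final answer: nonzero zero-divisors of Z/138Z = {2, 3, 4, 6, 8, 9, 10, 12, 14, 15, 16, 18, 20, 21, 22, 23, 24, 26, 27, 28, 30, 32, 33, 34, 36, 38, 39, 40, 42, 44, 45, 46, 48, 50, 51, 52, 54, 56, 57, 58, 60, 62, 63, 64, 66, 68, 69, 70, 72, 74, 75, 76, 78, 80, 81, 82, 84, 86, 87, 88, 90, 92, 93, 94, 96, 98, 99, 100, 102, 104, 105, 106, 108, 110, 111, 112, 114, 115, 116, 117, 118, 120, 122, 123, 124, 126, 128, 129, 130, 132, 134, 135, 136}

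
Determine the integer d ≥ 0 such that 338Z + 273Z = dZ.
(338, 273) = (13); d = 13

In the PID Z, (a, b) is generated by gcd(a, b). Compute gcd(338, 273) with the extended Euclidean algorithm, tracking rows (r, s, t) with s·338 + t·273 = r:
  row A: (338, 1, 0)   [1·338 + 0·273 = 338]
  row B: (273, 0, 1)   [0·338 + 1·273 = 273]
  338 = 1·273 + 65   → row C = row A − 1·row B = (65, 1, −1)   [check: 1·338 − 1·273 = 65]
  273 = 4·65 + 13   → row D = row B − 4·row C = (13, −4, 5)   [check: −4·338 + 5·273 = 13]
  65 = 5·13 + 0   → remainder 0, stop. gcd = 13 (last nonzero row D).
So gcd(338, 273) = 13, with Bézout identity −4·338 + 5·273 = 13. Containment (⊇): the Bézout identity exhibits 13 as an element of (338, 273), giving (13) ⊆ (338, 273). Containment (⊆): since 13 | 338 and 13 | 273 (338 = 13·26, 273 = 13·21), every Z-linear combination of 338 and 273 is divisible by 13, so (338, 273) ⊆ (13). Therefore (338, 273) = (13), d = 13.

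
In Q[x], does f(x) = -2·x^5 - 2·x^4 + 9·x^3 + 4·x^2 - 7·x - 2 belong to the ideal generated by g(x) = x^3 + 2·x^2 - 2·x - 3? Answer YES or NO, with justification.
In Q[x] the ideal (g) consists of all multiples of g, so f ∈ (g) iff g | f, i.e. iff the remainder of f on division by g is 0. Divide f by g (g is monic, so eliminate the leading term of the running remainder at each step):
  leading term -2·x^5: subtract (-2·x^2)·g(x) = -2·x^5 - 4·x^4 + 4·x^3 + 6·x^2, leaving 2·x^4 + 5·x^3 - 2·x^2 - 7·x - 2
  leading term 2·x^4: subtract (2·x)·g(x) = 2·x^4 + 4·x^3 - 4·x^2 - 6·x, leaving x^3 + 2·x^2 - x - 2
  leading term x^3: subtract (1)·g(x) = x^3 + 2·x^2 - 2·x - 3, leaving x + 1
The remainder r(x) = x + 1 ≠ 0 (and deg r < deg g), so g ∤ f, i.e. f ∉ (g).

Final answer: NO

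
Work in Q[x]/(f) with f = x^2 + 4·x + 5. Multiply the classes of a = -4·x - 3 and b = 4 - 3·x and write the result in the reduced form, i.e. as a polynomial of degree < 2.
First multiply in Q[x] without reducing: a · b = 12·x^2 - 7·x - 12. Now divide by f(x) = x^2 + 4·x + 5, eliminating the leading term at each step:
  leading term 12·x^2: subtract (12)·f(x) = 12·x^2 + 48·x + 60, leaving -55·x - 72
The degree is now < 2, so this is the remainder. Hence a · b ≡ -55·x - 72 in Q[x]/(f).

Final answer: a · b ≡ -55·x - 72 (mod f(x))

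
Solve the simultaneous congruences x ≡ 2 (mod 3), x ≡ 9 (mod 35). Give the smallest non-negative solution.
x ≡ 44 (mod 105); the representative in [0, 105) is 44

The moduli 3, 35 are pairwise coprime, so by the CRT there is a unique solution mod 3·35 = 105.
Solve by successive substitution. Start with x ≡ 2 (mod 3).
  Combine with x ≡ 9 (mod 35): write x = 2 + 3·t and require 2 + 3·t ≡ 9 (mod 35), i.e. 3·t ≡ 9 − 2 ≡ 7 (mod 35). Since 3^(−1) ≡ 12 (mod 35), t ≡ 12·7 ≡ 14 (mod 35). So x ≡ 2 + 3·14 = 44 (mod 105).
Unique solution in [0, 105): x = 44.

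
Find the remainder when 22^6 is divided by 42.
22

Use repeated squaring. Binary(6) = 110. Walk through the bits of the exponent 6 left-to-right: at each bit after the leading one, square the running value, then multiply by 22 if the bit is 1 (always reducing mod 42):
  bit 1 = 1 (leading): start with 22.
  bit 2 = 1: square 22^2 = 484 ≡ 22; bit is 1, so multiply 22·22 = 484 ≡ 22 (mod 42).
  bit 3 = 0: square 22^2 = 484 ≡ 22 (mod 42).
Final value: 22^6 ≡ 22 (mod 42).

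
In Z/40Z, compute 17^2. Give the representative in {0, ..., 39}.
Use repeated squaring. Binary(2) = 10. Walk through the bits of the exponent 2 left-to-right: at each bit after the leading one, square the running value, then multiply by 17 if the bit is 1 (always reducing mod 40):
  bit 1 = 1 (leading): start with 17.
  bit 2 = 0: square 17^2 = 289 ≡ 9 (mod 40).
Final value: 17^2 ≡ 9 (mod 40).

Final answer: 9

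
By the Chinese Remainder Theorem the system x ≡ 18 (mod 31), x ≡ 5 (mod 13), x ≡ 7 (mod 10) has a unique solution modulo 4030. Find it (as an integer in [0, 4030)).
x ≡ 1227 (mod 4030); the representative in [0, 4030) is 1227

The moduli 31, 13, 10 are pairwise coprime, so by the CRT there is a unique solution mod 31·13·10 = 4030.
Solve by successive substitution. Start with x ≡ 18 (mod 31).
  Combine with x ≡ 5 (mod 13): write x = 18 + 31·t and require 18 + 31·t ≡ 5 (mod 13), i.e. 31·t ≡ 5 − 18 ≡ 0 (mod 13). Since 31^(−1) ≡ 8 (mod 13) (31 ≡ 5 (mod 13)), t ≡ 8·0 ≡ 0 (mod 13). So x ≡ 18 + 31·0 = 18 (mod 403).
  Combine with x ≡ 7 (mod 10): write x = 18 + 403·t and require 18 + 403·t ≡ 7 (mod 10), i.e. 403·t ≡ 7 − 18 ≡ 9 (mod 10). Since 403^(−1) ≡ 7 (mod 10) (403 ≡ 3 (mod 10)), t ≡ 7·9 ≡ 3 (mod 10). So x ≡ 18 + 403·3 = 1227 (mod 4030).
Unique solution in [0, 4030): x = 1227.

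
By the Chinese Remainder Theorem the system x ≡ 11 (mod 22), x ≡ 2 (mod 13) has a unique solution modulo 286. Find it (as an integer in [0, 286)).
x ≡ 275 (mod 286); the representative in [0, 286) is 275

The moduli 22, 13 are pairwise coprime, so by the CRT there is a unique solution mod 22·13 = 286.
Solve by successive substitution. Start with x ≡ 11 (mod 22).
  Combine with x ≡ 2 (mod 13): write x = 11 + 22·t and require 11 + 22·t ≡ 2 (mod 13), i.e. 22·t ≡ 2 − 11 ≡ 4 (mod 13). Since 22^(−1) ≡ 3 (mod 13) (22 ≡ 9 (mod 13)), t ≡ 3·4 ≡ 12 (mod 13). So x ≡ 11 + 22·12 = 275 (mod 286).
Unique solution in [0, 286): x = 275.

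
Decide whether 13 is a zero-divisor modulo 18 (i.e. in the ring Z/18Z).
gcd(13, 18) = 1, so 13 is a unit in Z/18Z (it has a multiplicative inverse). A unit cannot be a zero-divisor: if 13·b ≡ 0 then multiplying both sides by 13^(−1) gives b ≡ 0. So 13 is not a zero-divisor.

Final answer: NO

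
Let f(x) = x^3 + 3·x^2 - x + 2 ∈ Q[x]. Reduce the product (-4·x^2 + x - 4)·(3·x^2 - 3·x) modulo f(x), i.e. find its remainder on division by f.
a · b ≡ -180·x^2 + 87·x - 102 (mod f(x))

First multiply in Q[x] without reducing: a · b = -12·x^4 + 15·x^3 - 15·x^2 + 12·x. Now divide by f(x) = x^3 + 3·x^2 - x + 2, eliminating the leading term at each step:
  leading term -12·x^4: subtract (-12·x)·f(x) = -12·x^4 - 36·x^3 + 12·x^2 - 24·x, leaving 51·x^3 - 27·x^2 + 36·x
  leading term 51·x^3: subtract (51)·f(x) = 51·x^3 + 153·x^2 - 51·x + 102, leaving -180·x^2 + 87·x - 102
The degree is now < 3, so this is the remainder. Hence a · b ≡ -180·x^2 + 87·x - 102 in Q[x]/(f).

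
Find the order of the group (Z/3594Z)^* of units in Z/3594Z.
|(Z/3594Z)^*| = 1196

(Z/3594Z)^* consists of the classes a with gcd(a, 3594) = 1, so its order is φ(3594). φ is multiplicative, with φ(p^e) = p^e − p^(e−1). Factorise 3594 = 2 · 3 · 599. Then
  φ(3594) = (2 − 1) · (3 − 1) · (599 − 1) = 1 · 2 · 598 = 1196.
Thus |(Z/3594Z)^*| = 1196.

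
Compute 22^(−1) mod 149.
Apply the extended Euclidean algorithm to (149, 22), tracking rows (r, s, t) with s·149 + t·22 = r. Each division r_prev = q·r_cur + r_new produces the new row as (previous row) − q·(current row):
  row A: (149, 1, 0)   [1·149 + 0·22 = 149]
  row B: (22, 0, 1)   [0·149 + 1·22 = 22]
  149 = 6·22 + 17   → row C = row A − 6·row B = (17, 1, −6)   [check: 1·149 − 6·22 = 17]
  22 = 1·17 + 5   → row D = row B − 1·row C = (5, −1, 7)   [check: −1·149 + 7·22 = 5]
  17 = 3·5 + 2   → row E = row C − 3·row D = (2, 4, −27)   [check: 4·149 − 27·22 = 2]
  5 = 2·2 + 1   → row F = row D − 2·row E = (1, −9, 61)   [check: −9·149 + 61·22 = 1]
  2 = 2·1 + 0   → remainder 0, stop. gcd = 1 (last nonzero row F).
The gcd is 1, so 22 is invertible mod 149. The last nonzero row gives −9·149 + 61·22 = 1, so t = 61. So 22^(−1) ≡ 61 (mod 149). Verify: 22 · 61 = 1342 ≡ 1 (mod 149). ✓

Final answer: 22^(−1) ≡ 61 (mod 149)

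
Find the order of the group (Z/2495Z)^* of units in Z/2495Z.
(Z/2495Z)^* consists of the classes a with gcd(a, 2495) = 1, so its order is φ(2495). φ is multiplicative, with φ(p^e) = p^e − p^(e−1). Factorise 2495 = 5 · 499. Then
  φ(2495) = (5 − 1) · (499 − 1) = 4 · 498 = 1992.
Thus |(Z/2495Z)^*| = 1992.

Final answer: |(Z/2495Z)^*| = 1992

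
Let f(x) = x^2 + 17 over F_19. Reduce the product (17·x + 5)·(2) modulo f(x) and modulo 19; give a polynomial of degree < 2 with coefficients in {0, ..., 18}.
Multiply as integer polynomials: a · b = 34·x + 10. Reducing coefficients mod 19: a · b ≡ 15·x + 10. This already has degree < 2, so no reduction by f is needed. Hence a · b ≡ 15·x + 10 in F_19[x]/(f).

Final answer: a · b ≡ 15·x + 10 (mod f(x))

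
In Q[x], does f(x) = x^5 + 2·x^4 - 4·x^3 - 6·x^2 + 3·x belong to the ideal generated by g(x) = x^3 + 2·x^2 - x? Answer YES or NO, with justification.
YES

In Q[x] the ideal (g) consists of all multiples of g, so f ∈ (g) iff g | f, i.e. iff the remainder of f on division by g is 0. Divide f by g (g is monic, so eliminate the leading term of the running remainder at each step):
  leading term x^5: subtract (x^2)·g(x) = x^5 + 2·x^4 - x^3, leaving -3·x^3 - 6·x^2 + 3·x
  leading term -3·x^3: subtract (-3)·g(x) = -3·x^3 - 6·x^2 + 3·x, leaving 0
The remainder is 0, so f(x) = g(x) · h(x) with h(x) = x^2 - 3. Hence g | f, i.e. f ∈ (g).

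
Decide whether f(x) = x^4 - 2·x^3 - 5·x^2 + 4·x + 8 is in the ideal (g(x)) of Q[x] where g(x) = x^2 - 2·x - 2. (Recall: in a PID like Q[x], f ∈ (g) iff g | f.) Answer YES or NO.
In Q[x] the ideal (g) consists of all multiples of g, so f ∈ (g) iff g | f, i.e. iff the remainder of f on division by g is 0. Divide f by g (g is monic, so eliminate the leading term of the running remainder at each step):
  leading term x^4: subtract (x^2)·g(x) = x^4 - 2·x^3 - 2·x^2, leaving -3·x^2 + 4·x + 8
  leading term -3·x^2: subtract (-3)·g(x) = -3·x^2 + 6·x + 6, leaving 2 - 2·x
The remainder r(x) = 2 - 2·x ≠ 0 (and deg r < deg g), so g ∤ f, i.e. f ∉ (g).

Final answer: NO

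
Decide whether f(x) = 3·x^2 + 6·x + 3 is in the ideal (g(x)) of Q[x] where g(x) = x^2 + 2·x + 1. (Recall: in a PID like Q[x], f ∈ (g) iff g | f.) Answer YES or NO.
YES

In Q[x] the ideal (g) consists of all multiples of g, so f ∈ (g) iff g | f, i.e. iff the remainder of f on division by g is 0. Divide f by g (g is monic, so eliminate the leading term of the running remainder at each step):
  leading term 3·x^2: subtract (3)·g(x) = 3·x^2 + 6·x + 3, leaving 0
The remainder is 0, so f(x) = g(x) · h(x) with h(x) = 3. Hence g | f, i.e. f ∈ (g).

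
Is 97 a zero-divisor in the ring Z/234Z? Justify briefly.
gcd(97, 234) = 1, so 97 is a unit in Z/234Z (it has a multiplicative inverse). A unit cannot be a zero-divisor: if 97·b ≡ 0 then multiplying both sides by 97^(−1) gives b ≡ 0. So 97 is not a zero-divisor.

Final answer: NO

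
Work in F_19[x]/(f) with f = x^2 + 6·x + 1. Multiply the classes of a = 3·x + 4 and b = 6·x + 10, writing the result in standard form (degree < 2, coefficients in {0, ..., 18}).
Multiply as integer polynomials: a · b = 18·x^2 + 54·x + 40. Reducing coefficients mod 19: a · b ≡ 18·x^2 + 16·x + 2. Now divide by f(x) = x^2 + 6·x + 1 in F_19[x], eliminating the leading term at each step:
  leading term 18·x^2: subtract (18)·f(x) = 18·x^2 + 13·x + 18, leaving 3·x + 3 (coefficients mod 19)
The degree is now < 2, so this is the remainder. Hence a · b ≡ 3·x + 3 in F_19[x]/(f).

Final answer: a · b ≡ 3·x + 3 (mod f(x))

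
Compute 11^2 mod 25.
Use repeated squaring. Binary(2) = 10. Walk through the bits of the exponent 2 left-to-right: at each bit after the leading one, square the running value, then multiply by 11 if the bit is 1 (always reducing mod 25):
  bit 1 = 1 (leading): start with 11.
  bit 2 = 0: square 11^2 = 121 ≡ 21 (mod 25).
Final value: 11^2 ≡ 21 (mod 25).

Final answer: 21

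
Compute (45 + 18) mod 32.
31

Reduce the summands first: 45 ≡ 13 (mod 32), so 45 + 18 ≡ 13 + 18 (mod 32). 13 + 18 = 31; 31 = 0·32 + 31, so (45 + 18) mod 32 = 31.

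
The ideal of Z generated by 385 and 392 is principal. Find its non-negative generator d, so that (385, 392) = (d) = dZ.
(385, 392) = (7); d = 7

In the PID Z, (a, b) is generated by gcd(a, b). Compute gcd(392, 385) with the extended Euclidean algorithm, tracking rows (r, s, t) with s·392 + t·385 = r:
  row A: (392, 1, 0)   [1·392 + 0·385 = 392]
  row B: (385, 0, 1)   [0·392 + 1·385 = 385]
  392 = 1·385 + 7   → row C = row A − 1·row B = (7, 1, −1)   [check: 1·392 − 1·385 = 7]
  385 = 55·7 + 0   → remainder 0, stop. gcd = 7 (last nonzero row C).
So gcd(385, 392) = 7, with Bézout identity 1·392 − 1·385 = 7. Containment (⊇): the Bézout identity exhibits 7 as an element of (385, 392), giving (7) ⊆ (385, 392). Containment (⊆): since 7 | 385 and 7 | 392 (385 = 7·55, 392 = 7·56), every Z-linear combination of 385 and 392 is divisible by 7, so (385, 392) ⊆ (7). Therefore (385, 392) = (7), d = 7.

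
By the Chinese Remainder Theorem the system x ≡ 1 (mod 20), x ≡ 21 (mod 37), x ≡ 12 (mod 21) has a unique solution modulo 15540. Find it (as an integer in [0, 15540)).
The moduli 20, 37, 21 are pairwise coprime, so by the CRT there is a unique solution mod 20·37·21 = 15540.
Solve by successive substitution. Start with x ≡ 1 (mod 20).
  Combine with x ≡ 21 (mod 37): write x = 1 + 20·t and require 1 + 20·t ≡ 21 (mod 37), i.e. 20·t ≡ 21 − 1 ≡ 20 (mod 37). Since 20^(−1) ≡ 13 (mod 37), t ≡ 13·20 ≡ 1 (mod 37). So x ≡ 1 + 20·1 = 21 (mod 740).
  Combine with x ≡ 12 (mod 21): write x = 21 + 740·t and require 21 + 740·t ≡ 12 (mod 21), i.e. 740·t ≡ 12 − 21 ≡ 12 (mod 21). Since 740^(−1) ≡ 17 (mod 21) (740 ≡ 5 (mod 21)), t ≡ 17·12 ≡ 15 (mod 21). So x ≡ 21 + 740·15 = 11121 (mod 15540).
Unique solution in [0, 15540): x = 11121.

Final answer: x ≡ 11121 (mod 15540); the representative in [0, 15540) is 11121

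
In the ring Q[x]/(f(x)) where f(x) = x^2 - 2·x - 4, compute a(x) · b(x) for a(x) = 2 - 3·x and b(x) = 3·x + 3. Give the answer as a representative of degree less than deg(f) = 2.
a · b ≡ -21·x - 30 (mod f(x))

First multiply in Q[x] without reducing: a · b = -9·x^2 - 3·x + 6. Now divide by f(x) = x^2 - 2·x - 4, eliminating the leading term at each step:
  leading term -9·x^2: subtract (-9)·f(x) = -9·x^2 + 18·x + 36, leaving -21·x - 30
The degree is now < 2, so this is the remainder. Hence a · b ≡ -21·x - 30 in Q[x]/(f).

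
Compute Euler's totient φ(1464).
φ(1464) = 480

φ is multiplicative, with φ(p^e) = p^e − p^(e−1). Factorise 1464 = 2^3 · 3 · 61. Then
  φ(1464) = (2^3 − 2^2) · (3 − 1) · (61 − 1) = 4 · 2 · 60 = 480.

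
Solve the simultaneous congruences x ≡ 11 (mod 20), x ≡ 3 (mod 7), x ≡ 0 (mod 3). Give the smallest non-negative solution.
The moduli 20, 7, 3 are pairwise coprime, so by the CRT there is a unique solution mod 20·7·3 = 420.
Solve by successive substitution. Start with x ≡ 11 (mod 20).
  Combine with x ≡ 3 (mod 7): write x = 11 + 20·t and require 11 + 20·t ≡ 3 (mod 7), i.e. 20·t ≡ 3 − 11 ≡ 6 (mod 7). Since 20^(−1) ≡ 6 (mod 7) (20 ≡ 6 (mod 7)), t ≡ 6·6 ≡ 1 (mod 7). So x ≡ 11 + 20·1 = 31 (mod 140).
  Combine with x ≡ 0 (mod 3): write x = 31 + 140·t and require 31 + 140·t ≡ 0 (mod 3), i.e. 140·t ≡ 0 − 31 ≡ 2 (mod 3). Since 140^(−1) ≡ 2 (mod 3) (140 ≡ 2 (mod 3)), t ≡ 2·2 ≡ 1 (mod 3). So x ≡ 31 + 140·1 = 171 (mod 420).
Unique solution in [0, 420): x = 171.

Final answer: x ≡ 171 (mod 420); the representative in [0, 420) is 171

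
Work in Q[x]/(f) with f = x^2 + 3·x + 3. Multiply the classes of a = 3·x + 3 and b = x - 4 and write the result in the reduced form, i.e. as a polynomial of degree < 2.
First multiply in Q[x] without reducing: a · b = 3·x^2 - 9·x - 12. Now divide by f(x) = x^2 + 3·x + 3, eliminating the leading term at each step:
  leading term 3·x^2: subtract (3)·f(x) = 3·x^2 + 9·x + 9, leaving -18·x - 21
The degree is now < 2, so this is the remainder. Hence a · b ≡ -18·x - 21 in Q[x]/(f).

Final answer: a · b ≡ -18·x - 21 (mod f(x))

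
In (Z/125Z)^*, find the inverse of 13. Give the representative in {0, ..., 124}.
13^(−1) ≡ 77 (mod 125)

Apply the extended Euclidean algorithm to (125, 13), tracking rows (r, s, t) with s·125 + t·13 = r. Each division r_prev = q·r_cur + r_new produces the new row as (previous row) − q·(current row):
  row A: (125, 1, 0)   [1·125 + 0·13 = 125]
  row B: (13, 0, 1)   [0·125 + 1·13 = 13]
  125 = 9·13 + 8   → row C = row A − 9·row B = (8, 1, −9)   [check: 1·125 − 9·13 = 8]
  13 = 1·8 + 5   → row D = row B − 1·row C = (5, −1, 10)   [check: −1·125 + 10·13 = 5]
  8 = 1·5 + 3   → row E = row C − 1·row D = (3, 2, −19)   [check: 2·125 − 19·13 = 3]
  5 = 1·3 + 2   → row F = row D − 1·row E = (2, −3, 29)   [check: −3·125 + 29·13 = 2]
  3 = 1·2 + 1   → row G = row E − 1·row F = (1, 5, −48)   [check: 5·125 − 48·13 = 1]
  2 = 2·1 + 0   → remainder 0, stop. gcd = 1 (last nonzero row G).
The gcd is 1, so 13 is invertible mod 125. The last nonzero row gives 5·125 − 48·13 = 1, so t = −48. So 13^(−1) ≡ −48 ≡ 77 (mod 125). Verify: 13 · 77 = 1001 ≡ 1 (mod 125). ✓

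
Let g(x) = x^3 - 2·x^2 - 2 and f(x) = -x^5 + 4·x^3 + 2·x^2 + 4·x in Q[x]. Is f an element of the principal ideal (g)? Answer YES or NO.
In Q[x] the ideal (g) consists of all multiples of g, so f ∈ (g) iff g | f, i.e. iff the remainder of f on division by g is 0. Divide f by g (g is monic, so eliminate the leading term of the running remainder at each step):
  leading term -x^5: subtract (-x^2)·g(x) = -x^5 + 2·x^4 + 2·x^2, leaving -2·x^4 + 4·x^3 + 4·x
  leading term -2·x^4: subtract (-2·x)·g(x) = -2·x^4 + 4·x^3 + 4·x, leaving 0
The remainder is 0, so f(x) = g(x) · h(x) with h(x) = -x^2 - 2·x. Hence g | f, i.e. f ∈ (g).

Final answer: YES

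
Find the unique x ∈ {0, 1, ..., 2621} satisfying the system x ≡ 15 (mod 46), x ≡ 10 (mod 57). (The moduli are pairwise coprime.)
x ≡ 751 (mod 2622); the representative in [0, 2622) is 751

The moduli 46, 57 are pairwise coprime, so by the CRT there is a unique solution mod 46·57 = 2622.
Solve by successive substitution. Start with x ≡ 15 (mod 46).
  Combine with x ≡ 10 (mod 57): write x = 15 + 46·t and require 15 + 46·t ≡ 10 (mod 57), i.e. 46·t ≡ 10 − 15 ≡ 52 (mod 57). Since 46^(−1) ≡ 31 (mod 57), t ≡ 31·52 ≡ 16 (mod 57). So x ≡ 15 + 46·16 = 751 (mod 2622).
Unique solution in [0, 2622): x = 751.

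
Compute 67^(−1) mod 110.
Apply the extended Euclidean algorithm to (110, 67), tracking rows (r, s, t) with s·110 + t·67 = r. Each division r_prev = q·r_cur + r_new produces the new row as (previous row) − q·(current row):
  row A: (110, 1, 0)   [1·110 + 0·67 = 110]
  row B: (67, 0, 1)   [0·110 + 1·67 = 67]
  110 = 1·67 + 43   → row C = row A − 1·row B = (43, 1, −1)   [check: 1·110 − 1·67 = 43]
  67 = 1·43 + 24   → row D = row B − 1·row C = (24, −1, 2)   [check: −1·110 + 2·67 = 24]
  43 = 1·24 + 19   → row E = row C − 1·row D = (19, 2, −3)   [check: 2·110 − 3·67 = 19]
  24 = 1·19 + 5   → row F = row D − 1·row E = (5, −3, 5)   [check: −3·110 + 5·67 = 5]
  19 = 3·5 + 4   → row G = row E − 3·row F = (4, 11, −18)   [check: 11·110 − 18·67 = 4]
  5 = 1·4 + 1   → row H = row F − 1·row G = (1, −14, 23)   [check: −14·110 + 23·67 = 1]
  4 = 4·1 + 0   → remainder 0, stop. gcd = 1 (last nonzero row H).
The gcd is 1, so 67 is invertible mod 110. The last nonzero row gives −14·110 + 23·67 = 1, so t = 23. So 67^(−1) ≡ 23 (mod 110). Verify: 67 · 23 = 1541 ≡ 1 (mod 110). ✓

Final answer: 67^(−1) ≡ 23 (mod 110)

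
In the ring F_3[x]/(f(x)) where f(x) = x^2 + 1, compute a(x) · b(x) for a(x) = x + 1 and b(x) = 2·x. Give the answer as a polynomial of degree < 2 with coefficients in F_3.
a · b ≡ 2·x + 1 (mod f(x))

Multiply as integer polynomials: a · b = 2·x^2 + 2·x. Reducing coefficients mod 3: a · b ≡ 2·x^2 + 2·x. Now divide by f(x) = x^2 + 1 in F_3[x], eliminating the leading term at each step:
  leading term 2·x^2: subtract (2)·f(x) = 2·x^2 + 2, leaving 2·x + 1 (coefficients mod 3)
The degree is now < 2, so this is the remainder. Hence a · b ≡ 2·x + 1 in F_3[x]/(f).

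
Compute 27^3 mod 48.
Use repeated squaring. Binary(3) = 11. Walk through the bits of the exponent 3 left-to-right: at each bit after the leading one, square the running value, then multiply by 27 if the bit is 1 (always reducing mod 48):
  bit 1 = 1 (leading): start with 27.
  bit 2 = 1: square 27^2 = 729 ≡ 9; bit is 1, so multiply 9·27 = 243 ≡ 3 (mod 48).
Final value: 27^3 ≡ 3 (mod 48).

Final answer: 3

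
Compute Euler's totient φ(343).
φ is multiplicative, with φ(p^e) = p^e − p^(e−1). Factorise 343 = 7^3. Then
  φ(343) = (7^3 − 7^2) = 294 = 294.

Final answer: φ(343) = 294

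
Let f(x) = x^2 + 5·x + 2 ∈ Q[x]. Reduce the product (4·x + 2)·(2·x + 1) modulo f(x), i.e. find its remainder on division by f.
First multiply in Q[x] without reducing: a · b = 8·x^2 + 8·x + 2. Now divide by f(x) = x^2 + 5·x + 2, eliminating the leading term at each step:
  leading term 8·x^2: subtract (8)·f(x) = 8·x^2 + 40·x + 16, leaving -32·x - 14
The degree is now < 2, so this is the remainder. Hence a · b ≡ -32·x - 14 in Q[x]/(f).

Final answer: a · b ≡ -32·x - 14 (mod f(x))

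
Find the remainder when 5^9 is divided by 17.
12

Use repeated squaring. Binary(9) = 1001. Walk through the bits of the exponent 9 left-to-right: at each bit after the leading one, square the running value, then multiply by 5 if the bit is 1 (always reducing mod 17):
  bit 1 = 1 (leading): start with 5.
  bit 2 = 0: square 5^2 = 25 ≡ 8 (mod 17).
  bit 3 = 0: square 8^2 = 64 ≡ 13 (mod 17).
  bit 4 = 1: square 13^2 = 169 ≡ 16; bit is 1, so multiply 16·5 = 80 ≡ 12 (mod 17).
Final value: 5^9 ≡ 12 (mod 17).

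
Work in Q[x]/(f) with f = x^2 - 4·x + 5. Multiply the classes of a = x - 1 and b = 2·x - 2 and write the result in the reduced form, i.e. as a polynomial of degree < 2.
a · b ≡ 4·x - 8 (mod f(x))

First multiply in Q[x] without reducing: a · b = 2·x^2 - 4·x + 2. Now divide by f(x) = x^2 - 4·x + 5, eliminating the leading term at each step:
  leading term 2·x^2: subtract (2)·f(x) = 2·x^2 - 8·x + 10, leaving 4·x - 8
The degree is now < 2, so this is the remainder. Hence a · b ≡ 4·x - 8 in Q[x]/(f).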